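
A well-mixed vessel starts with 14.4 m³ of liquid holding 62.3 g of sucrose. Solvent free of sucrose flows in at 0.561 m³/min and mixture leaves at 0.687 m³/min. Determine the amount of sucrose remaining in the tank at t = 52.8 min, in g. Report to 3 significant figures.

Total volume: dV/dt = Q_in − Q_out = -0.12600 m³/min, so V(t) = 14.4 − 0.12600 t and V(52.8) = 7.7472 m³.
Species balance (pure solvent in): dm/dt = −Q_out · m/V(t).
Separate: dm/m = −Q_out dt/V(t) ⇒ ln(m/m₀) = −(Q_out/(Q_in−Q_out)) ln(V/V₀).
m = m₀ (V₀/V)^(Q_out/(Q_in−Q_out)) = 62.3 × (14.4/7.7472)^(-5.4524) = 2.1213 g.

2.12 g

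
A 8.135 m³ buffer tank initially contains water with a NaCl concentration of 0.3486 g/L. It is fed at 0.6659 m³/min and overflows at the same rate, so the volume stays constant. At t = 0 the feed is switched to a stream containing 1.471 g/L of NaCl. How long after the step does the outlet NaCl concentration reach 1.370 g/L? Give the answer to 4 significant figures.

29.42 min

Mass balance on the solute (V constant): V dC/dt = Q(C_in − C), so τ = V/Q = 12.2165 min.
C(t) = C_in + (C₀ − C_in) e^(−t/τ). Set C = 1.370 and solve for t:
e^(−t/τ) = (C − C_in)/(C₀ − C_in) = (1.370 − 1.471)/(0.3486 − 1.471) = 0.0899857
t = −τ ln(…) = 12.2165 × 2.40810 = 29.4187 min.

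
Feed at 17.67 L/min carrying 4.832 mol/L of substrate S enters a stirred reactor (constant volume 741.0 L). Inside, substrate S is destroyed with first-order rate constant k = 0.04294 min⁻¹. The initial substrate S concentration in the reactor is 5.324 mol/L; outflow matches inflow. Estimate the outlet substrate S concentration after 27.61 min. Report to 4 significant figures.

Accumulation = in − out − consumed: V dC/dt = Q C_in − Q C − k V C.
dC/dt = (Q/V) C_in − (Q/V + k) C; effective rate a = Q/V + k = 0.0238462 + 0.04294 = 0.0667862 min⁻¹.
C_ss = Q C_in/(Q + kV) = 1.72528 mol/L; C(t) = C_ss + (C₀ − C_ss) e^(−a t).
C(27.61) = 1.72528 + (3.59872)·e^(−0.0667862·27.61) = 1.72528 + (3.59872)·0.158189 = 2.29455 mol/L.

2.295 mol/L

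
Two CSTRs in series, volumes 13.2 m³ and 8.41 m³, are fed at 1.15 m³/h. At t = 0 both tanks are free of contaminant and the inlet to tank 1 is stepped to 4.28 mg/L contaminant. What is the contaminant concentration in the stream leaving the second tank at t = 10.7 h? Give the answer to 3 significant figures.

1.38 mg/L

Time constants: τᵢ = Vᵢ/Q for each well-mixed tank.
τ₁ = 13.2/1.15 = 11.478 h; τ₂ = 8.41/1.15 = 7.3130 h.
Solving the cascade with C₁(0)=C₂(0)=0 gives C₂(t) = C_in[1 − (τ₁ e^(−t/τ₁) − τ₂ e^(−t/τ₂))/(τ₁ − τ₂)].
At t = 10.7: e^(−t/τ₁) = 0.39369, e^(−t/τ₂) = 0.23151.
C₂ = 4.28·[1 − (11.478·0.39369 − 7.3130·0.23151)/(4.1652)] = 4.28·0.32157 = 1.3763 mg/L.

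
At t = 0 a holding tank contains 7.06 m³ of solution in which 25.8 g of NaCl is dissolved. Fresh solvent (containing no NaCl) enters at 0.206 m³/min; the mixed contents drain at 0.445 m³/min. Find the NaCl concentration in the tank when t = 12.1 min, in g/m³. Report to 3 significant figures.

Let m(t) be the amount of NaCl. Volume: V(t) = V₀ + (Q_in − Q_out) t = 7.06 − 0.23900 t; V(12.1) = 4.1681 m³.
Solute balance: dm/dt = 0 − Q_out C = −Q_out m/V(t).
Separate: dm/m = −Q_out dt/V(t) ⇒ ln(m/m₀) = −(Q_out/(Q_in−Q_out)) ln(V/V₀).
m = m₀ (V₀/V)^(Q_out/(Q_in−Q_out)) = 25.8 × (7.06/4.1681)^(-1.8619) = 9.6714 g.
C = m/V = 9.6714/4.1681 = 2.3203 g/m³.

2.32 g/m³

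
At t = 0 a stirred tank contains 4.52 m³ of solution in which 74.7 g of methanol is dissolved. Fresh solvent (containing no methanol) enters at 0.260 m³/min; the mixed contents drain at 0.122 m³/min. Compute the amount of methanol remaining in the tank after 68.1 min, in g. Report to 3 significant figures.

27.6 g

Let m(t) be the amount of methanol. Volume: V(t) = V₀ + (Q_in − Q_out) t = 4.52 + 0.13800 t; V(68.1) = 13.918 m³.
No methanol enters, so dm/dt = −Q_out · (m/V).
dm/m = −Q_out dt/(V₀ + 0.13800 t); integrating gives ln(m/m₀) = −(Q_out/(Q_in−Q_out)) ln(V/V₀).
m = m₀ (V₀/V)^(Q_out/(Q_in−Q_out)) = 74.7 × (4.52/13.918)^(0.88406) = 27.639 g.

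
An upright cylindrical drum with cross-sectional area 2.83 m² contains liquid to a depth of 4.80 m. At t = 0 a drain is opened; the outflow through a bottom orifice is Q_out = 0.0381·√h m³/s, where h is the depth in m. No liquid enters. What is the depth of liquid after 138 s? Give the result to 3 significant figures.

A dh/dt = −Q_out = −0.0381 √h.
∫ h^(−1/2) dh = −(0.0381/A) ∫ dt, giving 2√h = 2√h₀ − (0.0381/A) t.
√h = √4.80 − 0.0381·138/(2·2.83) = 2.1909 − 0.92894 = 1.2620.
h = 1.2620² = 1.5925 m.

1.59 m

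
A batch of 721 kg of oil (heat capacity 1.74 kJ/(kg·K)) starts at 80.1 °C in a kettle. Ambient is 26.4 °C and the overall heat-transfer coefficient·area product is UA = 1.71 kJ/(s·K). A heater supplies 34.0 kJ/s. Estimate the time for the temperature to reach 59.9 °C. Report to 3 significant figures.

Lumped-capacitance energy balance: M c_p dT/dt = UA(T_amb − T) + Q̇.
τ = M c_p/UA = 733.65 s; T_ss = T_amb + Q̇/UA = 26.4 + 34.0/1.71 = 46.283 °C.
T(t) = T_ss + (T₀ − T_ss)e^(−t/τ); set T = 59.9:
t = −τ ln[(T − T_ss)/(T₀ − T_ss)] = −733.65 · ln(0.40267) = 667.36 s.

667 s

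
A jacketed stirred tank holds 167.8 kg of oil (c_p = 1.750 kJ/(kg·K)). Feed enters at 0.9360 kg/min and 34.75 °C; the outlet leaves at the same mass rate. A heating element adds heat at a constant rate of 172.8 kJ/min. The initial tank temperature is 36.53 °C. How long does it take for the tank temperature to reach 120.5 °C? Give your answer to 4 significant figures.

297.4 min

First-law balance (no shaft work): M c_p dT/dt = ṁ c_p (T_in − T) + 172.8.
τ = M/ṁ = 179.274 min; T_ss = T_in + Q̇/(ṁ c_p) = 140.245 °C.
T(t) = T_ss + (T₀ − T_ss) e^(−t/τ). Set T = 120.5:
e^(−t/τ) = (120.5 − 140.245)/(36.53 − 140.245) = 0.190374
t = −179.274 · ln(0.190374) = 297.373 min.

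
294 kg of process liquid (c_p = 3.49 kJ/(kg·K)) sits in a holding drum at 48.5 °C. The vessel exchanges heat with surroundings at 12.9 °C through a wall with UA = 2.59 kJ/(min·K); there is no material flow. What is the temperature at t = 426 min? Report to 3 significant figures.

25.0 °C

M c_p dT/dt = −UA(T − T_amb).
dT/dt = (T_ss − T)/τ with T_ss = T_amb = 12.900 °C, τ = M c_p/UA = 294·3.49/2.59 = 396.16 min.
Integrating: T(t) = T_ss + (T₀ − T_ss) e^(−t/τ).
T(426) = 12.900 + (35.600)·0.34119 = 25.046 °C.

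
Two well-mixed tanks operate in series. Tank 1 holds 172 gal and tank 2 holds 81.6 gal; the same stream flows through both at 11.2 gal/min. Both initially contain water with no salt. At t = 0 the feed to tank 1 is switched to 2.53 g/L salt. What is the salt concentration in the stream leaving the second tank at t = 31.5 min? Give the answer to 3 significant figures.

Each tank obeys Vᵢ dCᵢ/dt = Q(Cᵢ₋₁ − Cᵢ), so τᵢ = Vᵢ/Q.
τ₁ = 172/11.2 = 15.357 min; τ₂ = 81.6/11.2 = 7.2857 min.
Solving the cascade with C₁(0)=C₂(0)=0 gives C₂(t) = C_in[1 − (τ₁ e^(−t/τ₁) − τ₂ e^(−t/τ₂))/(τ₁ − τ₂)].
At t = 31.5: e^(−t/τ₁) = 0.12859, e^(−t/τ₂) = 0.013253.
C₂ = 2.53·[1 − (15.357·0.12859 − 7.2857·0.013253)/(8.0714)] = 2.53·0.76731 = 1.9413 g/L.

1.94 g/L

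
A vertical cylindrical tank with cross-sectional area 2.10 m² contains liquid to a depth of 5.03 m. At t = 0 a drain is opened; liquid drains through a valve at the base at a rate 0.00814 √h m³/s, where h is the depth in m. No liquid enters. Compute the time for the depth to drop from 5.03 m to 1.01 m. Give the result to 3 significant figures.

639 s

Accumulation of liquid (constant cross-section A): A dh/dt = −0.00814 √h.
∫ h^(−1/2) dh = −(0.00814/A) ∫ dt, giving 2√h = 2√h₀ − (0.00814/A) t.
t = 2A(√h₀ − √h)/0.00814 = 2·2.10·(√5.03 − √1.01)/0.00814
  = 4.2000 × (2.2428 − 1.0050) / 0.00814 = 638.66 s.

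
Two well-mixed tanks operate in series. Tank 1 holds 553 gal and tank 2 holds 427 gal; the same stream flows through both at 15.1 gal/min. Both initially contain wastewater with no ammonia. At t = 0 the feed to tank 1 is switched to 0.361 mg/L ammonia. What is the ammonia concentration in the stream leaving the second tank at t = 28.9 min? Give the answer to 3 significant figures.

Each tank obeys Vᵢ dCᵢ/dt = Q(Cᵢ₋₁ − Cᵢ), so τᵢ = Vᵢ/Q.
τ₁ = 553/15.1 = 36.623 min; τ₂ = 427/15.1 = 28.278 min.
Solving the cascade with C₁(0)=C₂(0)=0 gives C₂(t) = C_in[1 − (τ₁ e^(−t/τ₁) − τ₂ e^(−t/τ₂))/(τ₁ − τ₂)].
At t = 28.9: e^(−t/τ₁) = 0.45424, e^(−t/τ₂) = 0.35988.
C₂ = 0.361·[1 − (36.623·0.45424 − 28.278·0.35988)/(8.3444)] = 0.361·0.22598 = 0.081579 mg/L.

0.0816 mg/L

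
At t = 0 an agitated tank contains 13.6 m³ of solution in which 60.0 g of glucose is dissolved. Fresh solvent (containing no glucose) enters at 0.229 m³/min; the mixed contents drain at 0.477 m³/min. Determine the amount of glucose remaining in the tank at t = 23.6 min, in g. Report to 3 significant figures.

20.3 g

Total volume: dV/dt = Q_in − Q_out = -0.24800 m³/min, so V(t) = 13.6 − 0.24800 t and V(23.6) = 7.7472 m³.
Species balance (pure solvent in): dm/dt = −Q_out · m/V(t).
dm/m = −Q_out dt/(V₀ − 0.24800 t); integrating gives ln(m/m₀) = −(Q_out/(Q_in−Q_out)) ln(V/V₀).
m = m₀ (V₀/V)^(Q_out/(Q_in−Q_out)) = 60.0 × (13.6/7.7472)^(-1.9234) = 20.328 g.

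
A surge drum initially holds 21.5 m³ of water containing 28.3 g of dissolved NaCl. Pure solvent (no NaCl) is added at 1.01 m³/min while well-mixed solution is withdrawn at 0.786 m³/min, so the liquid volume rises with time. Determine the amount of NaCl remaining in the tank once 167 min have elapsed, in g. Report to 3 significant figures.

0.824 g

Total volume: dV/dt = Q_in − Q_out = 0.22400 m³/min, so V(t) = 21.5 + 0.22400 t and V(167) = 58.908 m³.
Solute balance: dm/dt = 0 − Q_out C = −Q_out m/V(t).
Separate: dm/m = −Q_out dt/V(t) ⇒ ln(m/m₀) = −(Q_out/(Q_in−Q_out)) ln(V/V₀).
m = m₀ (V₀/V)^(Q_out/(Q_in−Q_out)) = 28.3 × (21.5/58.908)^(3.5089) = 0.82376 g.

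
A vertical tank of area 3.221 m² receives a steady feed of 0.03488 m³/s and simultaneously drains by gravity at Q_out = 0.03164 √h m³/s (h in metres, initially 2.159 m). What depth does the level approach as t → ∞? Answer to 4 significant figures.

1.215 m

Level balance: A dh/dt = 0.03488 − 0.03164 √h. Setting dh/dt = 0:
Q_in = 0.03164 √h_ss ⇒ √h_ss = 0.03488/0.03164 = 1.10240.
h_ss = 1.10240² = 1.21529 m. (Since h₀ = 2.159 m > h_ss, the level will fall toward this value.)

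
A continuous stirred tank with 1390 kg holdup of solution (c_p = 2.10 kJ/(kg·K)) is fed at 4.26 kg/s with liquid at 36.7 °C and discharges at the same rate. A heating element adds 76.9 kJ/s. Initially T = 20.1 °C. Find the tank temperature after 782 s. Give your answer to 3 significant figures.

43.0 °C

Unsteady energy balance on the tank contents: M c_p dT/dt = ṁ c_p (T_in − T) + 76.9.
τ = M/ṁ = 326.29 s; T_ss = T_in + Q̇/(ṁ c_p) = 36.7 + 76.9/(4.26·2.10) = 45.296 °C.
This is linear first-order; T(t) = T_ss + (T₀ − T_ss) e^(−t/τ).
T(782) = 45.296 + (-25.196)·e^(−782/326.29) = 45.296 + (-25.196)·0.091024 = 43.003 °C.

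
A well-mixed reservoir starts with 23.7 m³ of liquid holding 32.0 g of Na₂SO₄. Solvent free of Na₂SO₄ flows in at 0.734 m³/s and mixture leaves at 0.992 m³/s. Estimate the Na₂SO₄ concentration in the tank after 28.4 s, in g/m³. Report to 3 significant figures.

0.471 g/m³

Let m(t) be the amount of Na₂SO₄. Volume: V(t) = V₀ + (Q_in − Q_out) t = 23.7 − 0.25800 t; V(28.4) = 16.373 m³.
No Na₂SO₄ enters, so dm/dt = −Q_out · (m/V).
dm/m = −Q_out dt/(V₀ − 0.25800 t); integrating gives ln(m/m₀) = −(Q_out/(Q_in−Q_out)) ln(V/V₀).
m = m₀ (V₀/V)^(Q_out/(Q_in−Q_out)) = 32.0 × (23.7/16.373)^(-3.8450) = 7.7188 g.
C = m/V = 7.7188/16.373 = 0.47144 g/m³.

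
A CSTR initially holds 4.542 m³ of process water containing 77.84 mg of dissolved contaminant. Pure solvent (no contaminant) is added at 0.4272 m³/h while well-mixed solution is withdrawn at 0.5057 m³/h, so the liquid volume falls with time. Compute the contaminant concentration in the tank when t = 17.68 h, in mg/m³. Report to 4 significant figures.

2.356 mg/m³

Total volume: dV/dt = Q_in − Q_out = -0.0785000 m³/h, so V(t) = 4.542 − 0.0785000 t and V(17.68) = 3.15412 m³.
Species balance (pure solvent in): dm/dt = −Q_out · m/V(t).
dm/m = −Q_out dt/(V₀ − 0.0785000 t); integrating gives ln(m/m₀) = −(Q_out/(Q_in−Q_out)) ln(V/V₀).
m = m₀ (V₀/V)^(Q_out/(Q_in−Q_out)) = 77.84 × (4.542/3.15412)^(-6.44204) = 7.42992 mg.
C = m/V = 7.42992/3.15412 = 2.35562 mg/m³.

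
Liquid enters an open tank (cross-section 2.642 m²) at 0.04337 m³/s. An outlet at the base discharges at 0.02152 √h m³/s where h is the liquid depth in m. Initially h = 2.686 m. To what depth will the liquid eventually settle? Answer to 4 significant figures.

Unsteady balance on liquid volume: A dh/dt = Q_in − 0.02152 √h. At steady state dh/dt = 0:
Q_in = 0.02152 √h_ss ⇒ √h_ss = 0.04337/0.02152 = 2.01533.
h_ss = 2.01533² = 4.06157 m. (Since h₀ = 2.686 m < h_ss, the level will rise toward this value.)

4.062 m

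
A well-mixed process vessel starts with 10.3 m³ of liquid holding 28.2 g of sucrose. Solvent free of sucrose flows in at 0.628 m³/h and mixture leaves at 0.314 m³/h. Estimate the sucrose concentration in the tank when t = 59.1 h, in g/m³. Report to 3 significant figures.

Let m(t) be the amount of sucrose. Volume: V(t) = V₀ + (Q_in − Q_out) t = 10.3 + 0.31400 t; V(59.1) = 28.857 m³.
Solute balance: dm/dt = 0 − Q_out C = −Q_out m/V(t).
dm/m = −Q_out dt/(V₀ + 0.31400 t); integrating gives ln(m/m₀) = −(Q_out/(Q_in−Q_out)) ln(V/V₀).
m = m₀ (V₀/V)^(Q_out/(Q_in−Q_out)) = 28.2 × (10.3/28.857)^(1.0000) = 10.065 g.
C = m/V = 10.065/28.857 = 0.34880 g/m³.

0.349 g/m³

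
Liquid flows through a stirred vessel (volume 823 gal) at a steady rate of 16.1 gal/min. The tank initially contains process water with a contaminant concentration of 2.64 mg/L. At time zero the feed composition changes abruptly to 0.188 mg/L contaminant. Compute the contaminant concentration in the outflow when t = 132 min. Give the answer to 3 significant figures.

Mass balance on the solute (V constant): V dC/dt = Q(C_in − C).
Time constant τ = V/Q = 823/16.1 = 51.118 min.
This is linear first-order; C(t) = C_in + (C₀ − C_in) e^(−t/τ).
C(132) = 0.188 + (2.64 − 0.188)·e^(−132/51.118) = 0.188 + (2.4520)·0.075603 = 0.37338 mg/L.

0.373 mg/L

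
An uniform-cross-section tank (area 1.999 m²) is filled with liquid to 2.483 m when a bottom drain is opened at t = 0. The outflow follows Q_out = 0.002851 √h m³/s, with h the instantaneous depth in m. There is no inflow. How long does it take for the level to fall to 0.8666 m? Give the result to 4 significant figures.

904.3 s

Accumulation of liquid (constant cross-section A): A dh/dt = −0.002851 √h.
Separate and integrate: 2(√h − √h₀) = −(0.002851/A) t.
t = 2A(√h₀ − √h)/0.002851 = 2·1.999·(√2.483 − √0.8666)/0.002851
  = 3.99800 × (1.57575 − 0.930914) / 0.002851 = 904.269 s.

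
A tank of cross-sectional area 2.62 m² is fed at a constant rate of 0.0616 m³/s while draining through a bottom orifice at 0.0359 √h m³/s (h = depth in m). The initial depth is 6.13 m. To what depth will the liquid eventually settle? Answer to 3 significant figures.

Level balance: A dh/dt = 0.0616 − 0.0359 √h. Setting dh/dt = 0:
Q_in = 0.0359 √h_ss ⇒ √h_ss = 0.0616/0.0359 = 1.7159.
h_ss = 1.7159² = 2.9442 m. (Since h₀ = 6.13 m > h_ss, the level will fall toward this value.)

2.94 m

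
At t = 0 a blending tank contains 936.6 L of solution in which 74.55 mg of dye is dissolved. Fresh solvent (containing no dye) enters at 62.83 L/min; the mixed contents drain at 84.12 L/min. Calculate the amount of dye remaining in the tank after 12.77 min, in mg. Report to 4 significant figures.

Let m(t) be the amount of dye. Volume: V(t) = V₀ + (Q_in − Q_out) t = 936.6 − 21.2900 t; V(12.77) = 664.727 L.
Solute balance: dm/dt = 0 − Q_out C = −Q_out m/V(t).
Separate: dm/m = −Q_out dt/V(t) ⇒ ln(m/m₀) = −(Q_out/(Q_in−Q_out)) ln(V/V₀).
m = m₀ (V₀/V)^(Q_out/(Q_in−Q_out)) = 74.55 × (936.6/664.727)^(-3.95115) = 19.2344 mg.

19.23 mg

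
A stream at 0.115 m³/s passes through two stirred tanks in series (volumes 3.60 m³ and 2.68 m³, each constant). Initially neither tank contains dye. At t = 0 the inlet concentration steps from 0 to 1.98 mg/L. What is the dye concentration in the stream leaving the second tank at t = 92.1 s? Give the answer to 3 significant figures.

Time constants: τᵢ = Vᵢ/Q for each well-mixed tank.
τ₁ = 3.60/0.115 = 31.304 s; τ₂ = 2.68/0.115 = 23.304 s.
Tank 1: C₁ = C_in(1 − e^(−t/τ₁)). Tank 2 (τ₁ ≠ τ₂): C₂ = C_in[1 − (τ₁ e^(−t/τ₁) − τ₂ e^(−t/τ₂))/(τ₁ − τ₂)].
At t = 92.1: e^(−t/τ₁) = 0.052756, e^(−t/τ₂) = 0.019215.
C₂ = 1.98·[1 − (31.304·0.052756 − 23.304·0.019215)/(8.0000)] = 1.98·0.84954 = 1.6821 mg/L.

1.68 mg/L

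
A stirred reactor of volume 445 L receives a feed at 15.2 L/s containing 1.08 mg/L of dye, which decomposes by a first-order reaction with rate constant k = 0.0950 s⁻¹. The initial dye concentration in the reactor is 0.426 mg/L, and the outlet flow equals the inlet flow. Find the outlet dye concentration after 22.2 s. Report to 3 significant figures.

Accumulation = in − out − consumed: V dC/dt = Q C_in − Q C − k V C.
dC/dt = (Q/V) C_in − (Q/V + k) C; effective rate a = Q/V + k = 0.034157 + 0.0950 = 0.12916 s⁻¹.
C_ss = Q C_in/(Q + kV) = 0.28562 mg/L; C(t) = C_ss + (C₀ − C_ss) e^(−a t).
C(22.2) = 0.28562 + (0.14038)·e^(−0.12916·22.2) = 0.28562 + (0.14038)·0.056853 = 0.29360 mg/L.

0.294 mg/L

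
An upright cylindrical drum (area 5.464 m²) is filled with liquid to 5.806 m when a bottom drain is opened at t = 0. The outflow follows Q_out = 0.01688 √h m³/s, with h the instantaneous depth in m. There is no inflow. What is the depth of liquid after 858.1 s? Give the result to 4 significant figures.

1.175 m

With no inflow, A dh/dt = −0.01688 √h.
This is separable: 2 d(√h)/dt = −0.01688/A, so √h = √h₀ − (0.01688/(2A)) t.
√h = √5.806 − 0.01688·858.1/(2·5.464) = 2.40956 − 1.32547 = 1.08410.
h = 1.08410² = 1.17526 m.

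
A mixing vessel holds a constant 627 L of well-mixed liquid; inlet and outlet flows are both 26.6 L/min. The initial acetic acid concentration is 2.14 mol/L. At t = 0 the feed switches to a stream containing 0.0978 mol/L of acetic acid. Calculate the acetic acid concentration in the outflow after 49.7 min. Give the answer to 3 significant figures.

0.346 mol/L

Mass balance on the solute (V constant): V dC/dt = Q(C_in − C).
Time constant τ = V/Q = 627/26.6 = 23.571 min.
C approaches C_in exponentially: C(t) = C_in + (C₀ − C_in) e^(−t/τ).
C(49.7) = 0.0978 + (2.14 − 0.0978)·e^(−49.7/23.571) = 0.0978 + (2.0422)·0.12142 = 0.34577 mol/L.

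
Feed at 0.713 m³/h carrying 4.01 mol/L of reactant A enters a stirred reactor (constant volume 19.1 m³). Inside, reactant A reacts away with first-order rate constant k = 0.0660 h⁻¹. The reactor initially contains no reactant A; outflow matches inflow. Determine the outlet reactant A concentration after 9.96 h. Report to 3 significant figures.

Species balance: V dC/dt = Q C_in − Q C − k V C.
This is linear with rate a = Q/V + k = 0.10333 h⁻¹.
C_ss = Q C_in/(Q + kV) = 1.4487 mol/L; C(t) = C_ss + (C₀ − C_ss) e^(−a t).
C(9.96) = 1.4487 + (-1.4487)·e^(−0.10333·9.96) = 1.4487 + (-1.4487)·0.35731 = 0.93106 mol/L.

0.931 mol/L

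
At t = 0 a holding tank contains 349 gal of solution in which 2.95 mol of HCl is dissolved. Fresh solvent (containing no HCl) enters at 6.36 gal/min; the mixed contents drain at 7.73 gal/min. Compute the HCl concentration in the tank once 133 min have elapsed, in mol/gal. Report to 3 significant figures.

Let m(t) be the amount of HCl. Volume: V(t) = V₀ + (Q_in − Q_out) t = 349 − 1.3700 t; V(133) = 166.79 gal.
Solute balance: dm/dt = 0 − Q_out C = −Q_out m/V(t).
dm/m = −Q_out dt/(V₀ − 1.3700 t); integrating gives ln(m/m₀) = −(Q_out/(Q_in−Q_out)) ln(V/V₀).
m = m₀ (V₀/V)^(Q_out/(Q_in−Q_out)) = 2.95 × (349/166.79)^(-5.6423) = 0.045770 mol.
C = m/V = 0.045770/166.79 = 0.00027441 mol/gal.

0.000274 mol/gal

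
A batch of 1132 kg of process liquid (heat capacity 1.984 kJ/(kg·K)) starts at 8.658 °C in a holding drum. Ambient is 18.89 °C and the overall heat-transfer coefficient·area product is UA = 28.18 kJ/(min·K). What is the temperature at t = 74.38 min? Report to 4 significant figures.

14.87 °C

Lumped-capacitance energy balance: M c_p dT/dt = UA(T_amb − T).
dT/dt = (T_ss − T)/τ with T_ss = T_amb = 18.8900 °C, τ = M c_p/UA = 1132·1.984/28.18 = 79.6979 min.
Integrating: T(t) = T_ss + (T₀ − T_ss) e^(−t/τ).
T(74.38) = 18.8900 + (-10.2320)·0.393264 = 14.8661 °C.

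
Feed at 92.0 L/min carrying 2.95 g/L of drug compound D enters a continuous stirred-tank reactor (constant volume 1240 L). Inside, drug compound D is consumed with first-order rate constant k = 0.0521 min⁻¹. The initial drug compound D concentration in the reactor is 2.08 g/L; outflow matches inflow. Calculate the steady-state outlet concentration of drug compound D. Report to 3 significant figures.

1.73 g/L

V dC/dt = Q(C_in − C) − k V C.
At steady state: 0 = Q C_in − (Q + kV) C_ss, so C_ss = Q C_in/(Q + kV).
C_ss = 92.0·2.95/(92.0 + 0.0521·1240) = 271.40/156.60 = 1.7330 g/L.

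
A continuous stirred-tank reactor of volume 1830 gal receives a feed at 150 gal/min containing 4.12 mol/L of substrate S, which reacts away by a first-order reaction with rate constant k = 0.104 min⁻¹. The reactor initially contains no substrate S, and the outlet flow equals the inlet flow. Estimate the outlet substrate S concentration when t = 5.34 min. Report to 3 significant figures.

1.14 mol/L

V dC/dt = Q(C_in − C) − k V C.
dC/dt = (Q/V) C_in − (Q/V + k) C; effective rate a = Q/V + k = 0.081967 + 0.104 = 0.18597 min⁻¹.
C_ss = Q C_in/(Q + kV) = 1.8159 mol/L; C(t) = C_ss + (C₀ − C_ss) e^(−a t).
C(5.34) = 1.8159 + (-1.8159)·e^(−0.18597·5.34) = 1.8159 + (-1.8159)·0.37044 = 1.1432 mol/L.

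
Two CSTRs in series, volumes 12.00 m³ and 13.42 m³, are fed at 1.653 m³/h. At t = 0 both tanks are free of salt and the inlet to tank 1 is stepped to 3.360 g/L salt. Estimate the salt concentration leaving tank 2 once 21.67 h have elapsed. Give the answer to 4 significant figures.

2.594 g/L

Each tank obeys Vᵢ dCᵢ/dt = Q(Cᵢ₋₁ − Cᵢ), so τᵢ = Vᵢ/Q.
τ₁ = 12.00/1.653 = 7.25953 h; τ₂ = 13.42/1.653 = 8.11857 h.
Tank 1: C₁ = C_in(1 − e^(−t/τ₁)). Tank 2 (τ₁ ≠ τ₂): C₂ = C_in[1 − (τ₁ e^(−t/τ₁) − τ₂ e^(−t/τ₂))/(τ₁ − τ₂)].
At t = 21.67: e^(−t/τ₁) = 0.0505374, e^(−t/τ₂) = 0.0693084.
C₂ = 3.360·[1 − (7.25953·0.0505374 − 8.11857·0.0693084)/(-0.859044)] = 3.360·0.772063 = 2.59413 g/L.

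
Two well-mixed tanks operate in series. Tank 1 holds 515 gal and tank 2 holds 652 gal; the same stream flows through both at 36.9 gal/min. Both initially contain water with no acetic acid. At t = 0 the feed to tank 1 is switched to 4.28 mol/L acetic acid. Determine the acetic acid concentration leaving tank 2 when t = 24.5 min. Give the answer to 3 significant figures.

1.97 mol/L

Time constants: τᵢ = Vᵢ/Q for each well-mixed tank.
τ₁ = 515/36.9 = 13.957 min; τ₂ = 652/36.9 = 17.669 min.
Tank 1: C₁ = C_in(1 − e^(−t/τ₁)). Tank 2 (τ₁ ≠ τ₂): C₂ = C_in[1 − (τ₁ e^(−t/τ₁) − τ₂ e^(−t/τ₂))/(τ₁ − τ₂)].
At t = 24.5: e^(−t/τ₁) = 0.17283, e^(−t/τ₂) = 0.24993.
C₂ = 4.28·[1 − (13.957·0.17283 − 17.669·0.24993)/(-3.7127)] = 4.28·0.46025 = 1.9699 mol/L.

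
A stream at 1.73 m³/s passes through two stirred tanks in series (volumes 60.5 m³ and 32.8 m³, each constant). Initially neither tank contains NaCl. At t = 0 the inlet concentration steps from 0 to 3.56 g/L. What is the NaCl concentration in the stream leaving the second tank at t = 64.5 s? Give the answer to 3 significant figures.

2.47 g/L

Each tank obeys Vᵢ dCᵢ/dt = Q(Cᵢ₋₁ − Cᵢ), so τᵢ = Vᵢ/Q.
τ₁ = 60.5/1.73 = 34.971 s; τ₂ = 32.8/1.73 = 18.960 s.
Solving the cascade with C₁(0)=C₂(0)=0 gives C₂(t) = C_in[1 − (τ₁ e^(−t/τ₁) − τ₂ e^(−t/τ₂))/(τ₁ − τ₂)].
At t = 64.5: e^(−t/τ₁) = 0.15812, e^(−t/τ₂) = 0.033307.
C₂ = 3.56·[1 − (34.971·0.15812 − 18.960·0.033307)/(16.012)] = 3.56·0.69408 = 2.4709 g/L.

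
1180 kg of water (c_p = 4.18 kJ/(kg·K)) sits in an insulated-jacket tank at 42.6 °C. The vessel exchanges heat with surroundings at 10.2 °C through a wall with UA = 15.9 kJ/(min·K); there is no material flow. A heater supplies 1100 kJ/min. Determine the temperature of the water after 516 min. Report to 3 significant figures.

72.4 °C

Heat balance on the well-mixed liquid: M c_p dT/dt = −UA(T − T_amb) + Q̇.
dT/dt = (T_ss − T)/τ with T_ss = T_amb + Q̇/UA = 10.2 + 1100/15.9 = 79.382 °C, τ = M c_p/UA = 1180·4.18/15.9 = 310.21 min.
T approaches T_ss exponentially: T(t) = T_ss + (T₀ − T_ss) e^(−t/τ).
T(516) = 79.382 + (-36.782)·0.18950 = 72.412 °C.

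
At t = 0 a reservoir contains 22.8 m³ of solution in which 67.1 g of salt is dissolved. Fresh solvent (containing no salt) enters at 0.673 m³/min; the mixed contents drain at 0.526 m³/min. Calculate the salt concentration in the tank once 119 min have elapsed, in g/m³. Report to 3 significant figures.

0.217 g/m³

Let m(t) be the amount of salt. Volume: V(t) = V₀ + (Q_in − Q_out) t = 22.8 + 0.14700 t; V(119) = 40.293 m³.
No salt enters, so dm/dt = −Q_out · (m/V).
Separate: dm/m = −Q_out dt/V(t) ⇒ ln(m/m₀) = −(Q_out/(Q_in−Q_out)) ln(V/V₀).
m = m₀ (V₀/V)^(Q_out/(Q_in−Q_out)) = 67.1 × (22.8/40.293)^(3.5782) = 8.7467 g.
C = m/V = 8.7467/40.293 = 0.21708 g/m³.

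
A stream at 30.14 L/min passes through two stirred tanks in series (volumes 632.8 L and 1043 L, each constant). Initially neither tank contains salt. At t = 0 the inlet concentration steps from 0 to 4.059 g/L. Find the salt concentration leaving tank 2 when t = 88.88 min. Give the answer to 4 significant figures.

Time constants: τᵢ = Vᵢ/Q for each well-mixed tank.
τ₁ = 632.8/30.14 = 20.9954 min; τ₂ = 1043/30.14 = 34.6052 min.
Tank 1: C₁ = C_in(1 − e^(−t/τ₁)). Tank 2 (τ₁ ≠ τ₂): C₂ = C_in[1 − (τ₁ e^(−t/τ₁) − τ₂ e^(−t/τ₂))/(τ₁ − τ₂)].
At t = 88.88: e^(−t/τ₁) = 0.0145042, e^(−t/τ₂) = 0.0766580.
C₂ = 4.059·[1 − (20.9954·0.0145042 − 34.6052·0.0766580)/(-13.6098)] = 4.059·0.827460 = 3.35866 g/L.

3.359 g/L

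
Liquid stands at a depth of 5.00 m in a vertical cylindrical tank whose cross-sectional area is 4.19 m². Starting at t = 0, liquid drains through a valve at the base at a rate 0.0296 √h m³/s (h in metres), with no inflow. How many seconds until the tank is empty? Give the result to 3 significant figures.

With no inflow, A dh/dt = −0.0296 √h.
This is separable: 2 d(√h)/dt = −0.0296/A, so √h = √h₀ − (0.0296/(2A)) t.
Set h = 0: 2√h₀ = (0.0296/A) t_empty ⇒ t_empty = 2A√h₀/0.0296.
t_empty = 2·4.19·√5.00/0.0296 = 8.3800·2.2361/0.0296 = 633.05 s.

633 s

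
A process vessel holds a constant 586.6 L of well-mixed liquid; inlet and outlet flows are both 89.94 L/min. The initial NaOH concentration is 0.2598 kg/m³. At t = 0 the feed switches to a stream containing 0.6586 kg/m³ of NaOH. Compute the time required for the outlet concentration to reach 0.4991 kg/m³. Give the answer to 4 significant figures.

5.977 min

Unsteady species balance (constant V, well mixed): V dC/dt = Q(C_in − C), so τ = V/Q = 6.52213 min.
C(t) = C_in + (C₀ − C_in) e^(−t/τ). Set C = 0.4991 and solve for t:
e^(−t/τ) = (C − C_in)/(C₀ − C_in) = (0.4991 − 0.6586)/(0.2598 − 0.6586) = 0.399950
t = −τ ln(…) = 6.52213 × 0.916416 = 5.97698 min.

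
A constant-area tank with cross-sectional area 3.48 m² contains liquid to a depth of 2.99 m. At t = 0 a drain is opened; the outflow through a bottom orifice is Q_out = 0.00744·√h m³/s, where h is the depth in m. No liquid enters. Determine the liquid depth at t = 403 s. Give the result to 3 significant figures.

With no inflow, A dh/dt = −0.00744 √h.
This is separable: 2 d(√h)/dt = −0.00744/A, so √h = √h₀ − (0.00744/(2A)) t.
√h = √2.99 − 0.00744·403/(2·3.48) = 1.7292 − 0.43079 = 1.2984.
h = 1.2984² = 1.6858 m.

1.69 m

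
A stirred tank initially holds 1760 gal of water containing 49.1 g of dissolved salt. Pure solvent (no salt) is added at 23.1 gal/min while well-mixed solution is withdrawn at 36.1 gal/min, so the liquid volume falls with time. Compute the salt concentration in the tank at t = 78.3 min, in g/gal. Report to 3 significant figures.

Total volume: dV/dt = Q_in − Q_out = -13.000 gal/min, so V(t) = 1760 − 13.000 t and V(78.3) = 742.10 gal.
Solute balance: dm/dt = 0 − Q_out C = −Q_out m/V(t).
Separate: dm/m = −Q_out dt/V(t) ⇒ ln(m/m₀) = −(Q_out/(Q_in−Q_out)) ln(V/V₀).
m = m₀ (V₀/V)^(Q_out/(Q_in−Q_out)) = 49.1 × (1760/742.10)^(-2.7769) = 4.4627 g.
C = m/V = 4.4627/742.10 = 0.0060136 g/gal.

0.00601 g/gal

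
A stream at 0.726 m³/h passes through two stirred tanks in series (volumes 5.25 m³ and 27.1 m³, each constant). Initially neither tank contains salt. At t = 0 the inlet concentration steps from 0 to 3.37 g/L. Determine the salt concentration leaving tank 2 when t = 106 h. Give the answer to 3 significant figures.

Species balance on tank i: dCᵢ/dt = (Cᵢ₋₁ − Cᵢ)/τᵢ with τᵢ = Vᵢ/Q.
τ₁ = 5.25/0.726 = 7.2314 h; τ₂ = 27.1/0.726 = 37.328 h.
Tank 1: C₁ = C_in(1 − e^(−t/τ₁)). Tank 2 (τ₁ ≠ τ₂): C₂ = C_in[1 − (τ₁ e^(−t/τ₁) − τ₂ e^(−t/τ₂))/(τ₁ − τ₂)].
At t = 106: e^(−t/τ₁) = 4.3051e-07, e^(−t/τ₂) = 0.058443.
C₂ = 3.37·[1 − (7.2314·4.3051e-07 − 37.328·0.058443)/(-30.096)] = 3.37·0.92751 = 3.1257 g/L.

3.13 g/L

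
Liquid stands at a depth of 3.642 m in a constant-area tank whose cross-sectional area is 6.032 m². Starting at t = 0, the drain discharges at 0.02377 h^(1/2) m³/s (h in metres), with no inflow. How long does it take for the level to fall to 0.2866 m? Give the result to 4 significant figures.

Accumulation of liquid (constant cross-section A): A dh/dt = −0.02377 √h.
Separate and integrate: 2(√h − √h₀) = −(0.02377/A) t.
t = 2A(√h₀ − √h)/0.02377 = 2·6.032·(√3.642 − √0.2866)/0.02377
  = 12.0640 × (1.90840 − 0.535350) / 0.02377 = 696.866 s.

696.9 s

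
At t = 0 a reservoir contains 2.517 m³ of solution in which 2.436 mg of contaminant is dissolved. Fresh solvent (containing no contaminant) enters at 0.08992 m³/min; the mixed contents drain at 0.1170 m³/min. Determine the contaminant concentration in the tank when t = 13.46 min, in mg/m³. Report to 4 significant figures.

0.5757 mg/m³

Total volume: dV/dt = Q_in − Q_out = -0.0270800 m³/min, so V(t) = 2.517 − 0.0270800 t and V(13.46) = 2.15250 m³.
Species balance (pure solvent in): dm/dt = −Q_out · m/V(t).
dm/m = −Q_out dt/(V₀ − 0.0270800 t); integrating gives ln(m/m₀) = −(Q_out/(Q_in−Q_out)) ln(V/V₀).
m = m₀ (V₀/V)^(Q_out/(Q_in−Q_out)) = 2.436 × (2.517/2.15250)^(-4.32053) = 1.23920 mg.
C = m/V = 1.23920/2.15250 = 0.575704 mg/m³.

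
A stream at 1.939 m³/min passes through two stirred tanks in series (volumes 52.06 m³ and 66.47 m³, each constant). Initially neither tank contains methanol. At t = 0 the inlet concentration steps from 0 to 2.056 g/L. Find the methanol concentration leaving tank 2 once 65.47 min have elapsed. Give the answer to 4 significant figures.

1.300 g/L

Time constants: τᵢ = Vᵢ/Q for each well-mixed tank.
τ₁ = 52.06/1.939 = 26.8489 min; τ₂ = 66.47/1.939 = 34.2806 min.
Solving the cascade with C₁(0)=C₂(0)=0 gives C₂(t) = C_in[1 − (τ₁ e^(−t/τ₁) − τ₂ e^(−t/τ₂))/(τ₁ − τ₂)].
At t = 65.47: e^(−t/τ₁) = 0.0872950, e^(−t/τ₂) = 0.148106.
C₂ = 2.056·[1 − (26.8489·0.0872950 − 34.2806·0.148106)/(-7.43167)] = 2.056·0.632199 = 1.29980 g/L.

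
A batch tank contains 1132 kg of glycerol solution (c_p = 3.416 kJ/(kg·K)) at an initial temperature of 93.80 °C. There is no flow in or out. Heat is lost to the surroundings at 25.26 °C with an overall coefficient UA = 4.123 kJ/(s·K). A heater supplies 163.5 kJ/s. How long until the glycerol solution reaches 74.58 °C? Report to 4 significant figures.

1027 s

Heat balance on the well-mixed liquid: M c_p dT/dt = −UA(T − T_amb) + Q̇.
τ = M c_p/UA = 937.888 s; T_ss = T_amb + Q̇/UA = 25.26 + 163.5/4.123 = 64.9156 °C.
T(t) = T_ss + (T₀ − T_ss)e^(−t/τ); set T = 74.58:
t = −τ ln[(T − T_ss)/(T₀ − T_ss)] = −937.888 · ln(0.334589) = 1026.85 s.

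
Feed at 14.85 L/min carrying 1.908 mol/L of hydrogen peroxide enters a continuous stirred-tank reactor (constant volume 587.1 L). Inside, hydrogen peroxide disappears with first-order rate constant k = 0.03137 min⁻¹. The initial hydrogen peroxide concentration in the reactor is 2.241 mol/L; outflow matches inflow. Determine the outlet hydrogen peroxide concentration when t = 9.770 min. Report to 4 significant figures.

V dC/dt = Q(C_in − C) − k V C.
This is linear with rate a = Q/V + k = 0.0566638 min⁻¹.
C_ss = Q C_in/(Q + kV) = 0.851701 mol/L; C(t) = C_ss + (C₀ − C_ss) e^(−a t).
C(9.770) = 0.851701 + (1.38930)·e^(−0.0566638·9.770) = 0.851701 + (1.38930)·0.574873 = 1.65037 mol/L.

1.650 mol/L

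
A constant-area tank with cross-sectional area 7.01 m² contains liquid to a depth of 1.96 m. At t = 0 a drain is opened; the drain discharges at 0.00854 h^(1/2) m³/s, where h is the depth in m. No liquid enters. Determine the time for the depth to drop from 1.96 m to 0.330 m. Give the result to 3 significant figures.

1360 s

A dh/dt = −Q_out = −0.00854 √h.
Separate and integrate: 2(√h − √h₀) = −(0.00854/A) t.
t = 2A(√h₀ − √h)/0.00854 = 2·7.01·(√1.96 − √0.330)/0.00854
  = 14.020 × (1.4000 − 0.57446) / 0.00854 = 1355.3 s.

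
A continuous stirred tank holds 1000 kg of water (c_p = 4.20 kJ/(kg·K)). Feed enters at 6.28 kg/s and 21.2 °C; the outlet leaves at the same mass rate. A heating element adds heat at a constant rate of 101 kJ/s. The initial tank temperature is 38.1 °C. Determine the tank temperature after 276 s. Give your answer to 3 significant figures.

Unsteady energy balance on the tank contents: M c_p dT/dt = ṁ c_p (T_in − T) + 101.
τ = M/ṁ = 159.24 s; T_ss = T_in + Q̇/(ṁ c_p) = 21.2 + 101/(6.28·4.20) = 25.029 °C.
T approaches T_ss exponentially: T(t) = T_ss + (T₀ − T_ss) e^(−t/τ).
T(276) = 25.029 + (13.071)·e^(−276/159.24) = 25.029 + (13.071)·0.17670 = 27.339 °C.

27.3 °C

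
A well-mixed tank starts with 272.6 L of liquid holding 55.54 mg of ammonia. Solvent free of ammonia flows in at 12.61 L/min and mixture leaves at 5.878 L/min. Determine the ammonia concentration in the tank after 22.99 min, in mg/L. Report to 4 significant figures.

Total volume: dV/dt = Q_in − Q_out = 6.73200 L/min, so V(t) = 272.6 + 6.73200 t and V(22.99) = 427.369 L.
Solute balance: dm/dt = 0 − Q_out C = −Q_out m/V(t).
dm/m = −Q_out dt/(V₀ + 6.73200 t); integrating gives ln(m/m₀) = −(Q_out/(Q_in−Q_out)) ln(V/V₀).
m = m₀ (V₀/V)^(Q_out/(Q_in−Q_out)) = 55.54 × (272.6/427.369)^(0.873143) = 37.5060 mg.
C = m/V = 37.5060/427.369 = 0.0877604 mg/L.

0.08776 mg/L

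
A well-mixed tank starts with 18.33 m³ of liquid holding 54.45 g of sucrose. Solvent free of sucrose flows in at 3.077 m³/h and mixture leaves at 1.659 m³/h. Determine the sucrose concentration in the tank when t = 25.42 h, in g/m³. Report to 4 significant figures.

Let m(t) be the amount of sucrose. Volume: V(t) = V₀ + (Q_in − Q_out) t = 18.33 + 1.41800 t; V(25.42) = 54.3756 m³.
Species balance (pure solvent in): dm/dt = −Q_out · m/V(t).
Separate: dm/m = −Q_out dt/V(t) ⇒ ln(m/m₀) = −(Q_out/(Q_in−Q_out)) ln(V/V₀).
m = m₀ (V₀/V)^(Q_out/(Q_in−Q_out)) = 54.45 × (18.33/54.3756)^(1.16996) = 15.2579 g.
C = m/V = 15.2579/54.3756 = 0.280603 g/m³.

0.2806 g/m³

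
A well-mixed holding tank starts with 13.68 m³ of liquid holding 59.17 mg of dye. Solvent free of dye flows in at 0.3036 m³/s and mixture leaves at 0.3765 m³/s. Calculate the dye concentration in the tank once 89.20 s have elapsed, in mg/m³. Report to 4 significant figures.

Let m(t) be the amount of dye. Volume: V(t) = V₀ + (Q_in − Q_out) t = 13.68 − 0.0729000 t; V(89.20) = 7.17732 m³.
Species balance (pure solvent in): dm/dt = −Q_out · m/V(t).
Separate: dm/m = −Q_out dt/V(t) ⇒ ln(m/m₀) = −(Q_out/(Q_in−Q_out)) ln(V/V₀).
m = m₀ (V₀/V)^(Q_out/(Q_in−Q_out)) = 59.17 × (13.68/7.17732)^(-5.16461) = 2.11530 mg.
C = m/V = 2.11530/7.17732 = 0.294720 mg/m³.

0.2947 mg/m³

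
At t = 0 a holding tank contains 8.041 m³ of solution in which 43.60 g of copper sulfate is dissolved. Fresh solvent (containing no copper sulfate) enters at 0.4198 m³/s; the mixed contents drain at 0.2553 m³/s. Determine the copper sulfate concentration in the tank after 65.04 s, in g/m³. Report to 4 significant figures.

0.6258 g/m³

Let m(t) be the amount of copper sulfate. Volume: V(t) = V₀ + (Q_in − Q_out) t = 8.041 + 0.164500 t; V(65.04) = 18.7401 m³.
Solute balance: dm/dt = 0 − Q_out C = −Q_out m/V(t).
dm/m = −Q_out dt/(V₀ + 0.164500 t); integrating gives ln(m/m₀) = −(Q_out/(Q_in−Q_out)) ln(V/V₀).
m = m₀ (V₀/V)^(Q_out/(Q_in−Q_out)) = 43.60 × (8.041/18.7401)^(1.55198) = 11.7272 g.
C = m/V = 11.7272/18.7401 = 0.625783 g/m³.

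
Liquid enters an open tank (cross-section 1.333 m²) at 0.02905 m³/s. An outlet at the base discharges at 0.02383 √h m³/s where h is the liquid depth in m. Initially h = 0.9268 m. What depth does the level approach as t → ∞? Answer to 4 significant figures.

Accumulation of liquid (constant cross-section A): A dh/dt = Q_in − 0.02383 √h. At steady state dh/dt = 0:
Q_in = 0.02383 √h_ss ⇒ √h_ss = 0.02905/0.02383 = 1.21905.
h_ss = 1.21905² = 1.48609 m. (Since h₀ = 0.9268 m < h_ss, the level will rise toward this value.)

1.486 m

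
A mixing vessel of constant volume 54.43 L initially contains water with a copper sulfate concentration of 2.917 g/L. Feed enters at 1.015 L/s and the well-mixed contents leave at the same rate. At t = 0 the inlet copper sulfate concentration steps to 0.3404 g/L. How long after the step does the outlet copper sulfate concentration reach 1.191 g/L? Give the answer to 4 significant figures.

Species balance: V dC/dt = Q(C_in − C) ⇒ τ = V/Q = 53.6256 s.
C(t) = C_in + (C₀ − C_in) e^(−t/τ). Set C = 1.191 and solve for t:
e^(−t/τ) = (C − C_in)/(C₀ − C_in) = (1.191 − 0.3404)/(2.917 − 0.3404) = 0.330125
t = −τ ln(…) = 53.6256 × 1.10828 = 59.4324 s.

59.43 s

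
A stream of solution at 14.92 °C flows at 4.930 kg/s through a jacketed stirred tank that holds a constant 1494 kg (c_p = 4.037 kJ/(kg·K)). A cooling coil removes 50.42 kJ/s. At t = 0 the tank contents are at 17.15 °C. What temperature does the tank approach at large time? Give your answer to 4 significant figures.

M c_p dT/dt = ṁ c_p (T_in − T) − Q̇.
At steady state dT/dt = 0 ⇒ T_ss = T_in − Q̇/(ṁ c_p) = 14.92 − 50.42/(4.930·4.037) = 12.3866 °C.

12.39 °C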